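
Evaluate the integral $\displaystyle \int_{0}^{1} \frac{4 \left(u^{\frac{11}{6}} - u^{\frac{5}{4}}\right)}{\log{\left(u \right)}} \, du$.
$- \log{\left(\frac{531441}{1336336} \right)}$

Replace the exponent $\frac{5}{4}$ by a parameter $a$: let $I(a) = \int_{0}^{1} \frac{4 \left(u^{\frac{11}{6}} - u^{a}\right)}{\log{\left(u \right)}} \, du$.

Since $\dfrac{\partial}{\partial a}\,u^{a} = u^{a} \ln u$, the $\ln u$ in the denominator cancels and
$$\frac{dI}{da} = \int_{0}^{1} -4 u^{a} \, du = -4 \left[\frac{u^{a+1}}{a+1}\right]_0^1 = - \frac{4}{a + 1}.$$

Integrating with respect to $a$ gives $I(a) = - \log{\left(\frac{1296 \left(a + 1\right)^{4}}{83521} \right)} + C$.

At $a = \frac{11}{6}$ the integrand is identically $0$, so $I(\frac{11}{6}) = 0$. The closed form gives $0$, hence $C = 0$.

Setting $a = \frac{5}{4}$:
$$I = - \log{\left(\frac{531441}{1336336} \right)}.$$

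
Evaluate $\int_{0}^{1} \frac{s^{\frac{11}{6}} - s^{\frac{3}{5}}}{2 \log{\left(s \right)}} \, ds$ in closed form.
$\log{\left(\frac{\sqrt{255}}{12} \right)}$

Consider the one-parameter family: let $I(a) = \int_{0}^{1} \frac{s^{\frac{11}{6}} - s^{a}}{2 \log{\left(s \right)}} \, ds$.

Since $\dfrac{\partial}{\partial a}\,s^{a} = s^{a} \ln s$, the $\ln s$ in the denominator cancels and
$$\frac{dI}{da} = \int_{0}^{1} - \frac{1}{2} s^{a} \, ds = - \frac{1}{2} \left[\frac{s^{a+1}}{a+1}\right]_0^1 = - \frac{1}{2 a + 2}.$$

Integrating with respect to $a$ gives $I(a) = - \frac{\log{\left(a + 1 \right)}}{2} - \frac{\log{\left(6 \right)}}{2} + \frac{\log{\left(17 \right)}}{2} + C$.

At $a = \frac{11}{6}$ the integrand is identically $0$, so $I(\frac{11}{6}) = 0$. The closed form gives $0$, hence $C = 0$.

Setting $a = \frac{3}{5}$:
$$I = \log{\left(\frac{\sqrt{255}}{12} \right)}.$$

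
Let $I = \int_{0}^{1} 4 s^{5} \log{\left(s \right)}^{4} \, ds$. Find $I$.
$\frac{1}{81}$

Begin with the known integral
$$J(a) = \int_{0}^{1} 4 s^{a} \, ds = \frac{4}{a + 1}.$$

Differentiating under the integral sign brings down a factor of $\ln s$:
$$\frac{dJ}{da} = \int_{0}^{1} 4 s^{a} \log{\left(s \right)} \, ds = - \frac{4}{\left(a + 1\right)^{2}}.$$

Repeating $4$ times in total — each differentiation brings down another $\ln s$ — gives
$$\frac{d^{4}J}{da^{4}} = \int_{0}^{1} 4 s^{a} \log{\left(s \right)}^{4} \, ds = \frac{96}{\left(a + 1\right)^{5}},$$
and the integrand here is exactly the target integrand, so $I = \frac{96}{\left(a + 1\right)^{5}}$.

Setting $a = 5$:
$$I = \frac{1}{81}.$$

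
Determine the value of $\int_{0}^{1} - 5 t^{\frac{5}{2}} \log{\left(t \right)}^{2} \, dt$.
$- \frac{80}{343}$

Consider the simpler parametrised integral
$$J(a) = \int_{0}^{1} - 5 t^{a} \, dt = - \frac{5}{a + 1}.$$

Differentiating under the integral sign brings down a factor of $\ln t$:
$$\frac{dJ}{da} = \int_{0}^{1} - 5 t^{a} \log{\left(t \right)} \, dt = \frac{5}{\left(a + 1\right)^{2}}.$$

Repeating twice in total — each differentiation brings down another $\ln t$ — gives
$$\frac{d^{2}J}{da^{2}} = \int_{0}^{1} - 5 t^{a} \log{\left(t \right)}^{2} \, dt = - \frac{10}{\left(a + 1\right)^{3}},$$
and the integrand here is exactly the target integrand, so $I = - \frac{10}{\left(a + 1\right)^{3}}$.

Setting $a = \frac{5}{2}$:
$$I = - \frac{80}{343}.$$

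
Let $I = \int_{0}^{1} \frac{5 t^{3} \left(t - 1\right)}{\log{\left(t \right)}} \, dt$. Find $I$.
$\log{\left(\frac{3125}{1024} \right)}$

Replace the exponent $4$ by a parameter $a$: let $I(a) = \int_{0}^{1} \frac{5 \left(- t^{3} + t^{a}\right)}{\log{\left(t \right)}} \, dt$.

Since $\dfrac{\partial}{\partial a}\,t^{a} = t^{a} \ln t$, the $\ln t$ in the denominator cancels and
$$\frac{dI}{da} = \int_{0}^{1} 5 t^{a} \, dt = 5 \left[\frac{t^{a+1}}{a+1}\right]_0^1 = \frac{5}{a + 1}.$$

Integrating with respect to $a$ gives $I(a) = \log{\left(\frac{\left(a + 1\right)^{5}}{1024} \right)} + C$.

At $a = 3$ the integrand is identically $0$, so $I(3) = 0$. The closed form gives $0$, hence $C = 0$.

Setting $a = 4$:
$$I = \log{\left(\frac{3125}{1024} \right)}.$$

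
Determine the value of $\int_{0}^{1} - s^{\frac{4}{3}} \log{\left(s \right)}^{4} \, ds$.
$- \frac{5832}{16807}$

Start from the elementary integral
$$J(a) = \int_{0}^{1} - s^{a} \, ds = - \frac{1}{a + 1}.$$

Differentiating under the integral sign brings down a factor of $\ln s$:
$$\frac{dJ}{da} = \int_{0}^{1} - s^{a} \log{\left(s \right)} \, ds = \frac{1}{\left(a + 1\right)^{2}}.$$

Repeating $4$ times in total — each differentiation brings down another $\ln s$ — gives
$$\frac{d^{4}J}{da^{4}} = \int_{0}^{1} - s^{a} \log{\left(s \right)}^{4} \, ds = - \frac{24}{\left(a + 1\right)^{5}},$$
and the integrand here is exactly the target integrand, so $I = - \frac{24}{\left(a + 1\right)^{5}}$.

Setting $a = \frac{4}{3}$:
$$I = - \frac{5832}{16807}.$$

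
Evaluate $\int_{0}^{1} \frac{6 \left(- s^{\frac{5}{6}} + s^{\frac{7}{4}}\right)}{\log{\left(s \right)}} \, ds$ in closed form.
$- \log{\left(\frac{64}{729} \right)}$

Consider the one-parameter family: let $I(a) = \int_{0}^{1} \frac{6 \left(s^{\frac{7}{4}} - s^{a}\right)}{\log{\left(s \right)}} \, ds$.

Since $\dfrac{\partial}{\partial a}\,s^{a} = s^{a} \ln s$, the $\ln s$ in the denominator cancels and
$$\frac{dI}{da} = \int_{0}^{1} -6 s^{a} \, ds = -6 \left[\frac{s^{a+1}}{a+1}\right]_0^1 = - \frac{6}{a + 1}.$$

Integrating with respect to $a$ gives $I(a) = - \log{\left(\frac{4096 \left(a + 1\right)^{6}}{1771561} \right)} + C$.

At $a = \frac{7}{4}$ the integrand is identically $0$, so $I(\frac{7}{4}) = 0$. The closed form gives $0$, hence $C = 0$.

Setting $a = \frac{5}{6}$:
$$I = - \log{\left(\frac{64}{729} \right)}.$$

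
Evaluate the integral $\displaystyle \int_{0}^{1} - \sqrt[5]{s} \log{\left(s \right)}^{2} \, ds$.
$- \frac{125}{108}$

Start from the elementary integral
$$J(a) = \int_{0}^{1} - s^{a} \, ds = - \frac{1}{a + 1}.$$

Differentiating under the integral sign brings down a factor of $\ln s$:
$$\frac{dJ}{da} = \int_{0}^{1} - s^{a} \log{\left(s \right)} \, ds = \frac{1}{\left(a + 1\right)^{2}}.$$

Repeating twice in total — each differentiation brings down another $\ln s$ — gives
$$\frac{d^{2}J}{da^{2}} = \int_{0}^{1} - s^{a} \log{\left(s \right)}^{2} \, ds = - \frac{2}{\left(a + 1\right)^{3}},$$
and the integrand here is exactly the target integrand, so $I = - \frac{2}{\left(a + 1\right)^{3}}$.

Setting $a = \frac{1}{5}$:
$$I = - \frac{125}{108}.$$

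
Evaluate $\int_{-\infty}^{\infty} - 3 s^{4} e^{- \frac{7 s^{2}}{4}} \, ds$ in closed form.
$- \frac{72 \sqrt{7} \sqrt{\pi}}{343}$

Consider the simpler parametrised integral
$$J(a) = \int_{-\infty}^{\infty} - 3 e^{- a s^{2}} \, ds = - \frac{3 \sqrt{\pi}}{\sqrt{a}}.$$

Differentiating under the integral sign brings down a factor of $(-s^2)$:
$$\frac{dJ}{da} = \int_{-\infty}^{\infty} 3 s^{2} e^{- a s^{2}} \, ds = \frac{3 \sqrt{\pi}}{2 a^{\frac{3}{2}}}.$$

Repeating twice in total — each differentiation brings down another $(-s^2)$ — gives
$$\frac{d^{2}J}{da^{2}} = \int_{-\infty}^{\infty} - 3 s^{4} e^{- a s^{2}} \, ds = - \frac{9 \sqrt{\pi}}{4 a^{\frac{5}{2}}},$$
and the integrand here is exactly the target integrand, so $I = - \frac{9 \sqrt{\pi}}{4 a^{\frac{5}{2}}}$.

Setting $a = \frac{7}{4}$:
$$I = - \frac{72 \sqrt{7} \sqrt{\pi}}{343}.$$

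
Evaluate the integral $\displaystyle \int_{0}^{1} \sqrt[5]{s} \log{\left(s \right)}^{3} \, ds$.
$- \frac{625}{216}$

Start from the elementary integral
$$J(a) = \int_{0}^{1} s^{a} \, ds = \frac{1}{a + 1}.$$

Differentiating under the integral sign brings down a factor of $\ln s$:
$$\frac{dJ}{da} = \int_{0}^{1} s^{a} \log{\left(s \right)} \, ds = - \frac{1}{\left(a + 1\right)^{2}}.$$

Repeating $3$ times in total — each differentiation brings down another $\ln s$ — gives
$$\frac{d^{3}J}{da^{3}} = \int_{0}^{1} s^{a} \log{\left(s \right)}^{3} \, ds = - \frac{6}{\left(a + 1\right)^{4}},$$
and the integrand here is exactly the target integrand, so $I = - \frac{6}{\left(a + 1\right)^{4}}$.

Setting $a = \frac{1}{5}$:
$$I = - \frac{625}{216}.$$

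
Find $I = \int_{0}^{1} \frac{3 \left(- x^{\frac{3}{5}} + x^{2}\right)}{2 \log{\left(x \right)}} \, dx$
$\log{\left(\frac{15 \sqrt{30}}{32} \right)}$

Introduce a parameter $a$ in the exponent: let $I(a) = \int_{0}^{1} \frac{3 \left(x^{2} - x^{a}\right)}{2 \log{\left(x \right)}} \, dx$.

Since $\dfrac{\partial}{\partial a}\,x^{a} = x^{a} \ln x$, the $\ln x$ in the denominator cancels and
$$\frac{dI}{da} = \int_{0}^{1} - \frac{3}{2} x^{a} \, dx = - \frac{3}{2} \left[\frac{x^{a+1}}{a+1}\right]_0^1 = - \frac{3}{2 a + 2}.$$

Integrating with respect to $a$ gives $I(a) = - \frac{3 \log{\left(a + 1 \right)}}{2} + \frac{3 \log{\left(3 \right)}}{2} + C$.

At $a = 2$ the integrand is identically $0$, so $I(2) = 0$. The closed form gives $0$, hence $C = 0$.

Setting $a = \frac{3}{5}$:
$$I = \log{\left(\frac{15 \sqrt{30}}{32} \right)}.$$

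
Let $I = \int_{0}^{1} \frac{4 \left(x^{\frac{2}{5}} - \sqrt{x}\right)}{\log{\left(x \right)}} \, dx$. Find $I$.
$\log{\left(\frac{38416}{50625} \right)}$

Introduce a parameter $a$ in the exponent: let $I(a) = \int_{0}^{1} \frac{4 \left(- \sqrt{x} + x^{a}\right)}{\log{\left(x \right)}} \, dx$.

Since $\dfrac{\partial}{\partial a}\,x^{a} = x^{a} \ln x$, the $\ln x$ in the denominator cancels and
$$\frac{dI}{da} = \int_{0}^{1} 4 x^{a} \, dx = 4 \left[\frac{x^{a+1}}{a+1}\right]_0^1 = \frac{4}{a + 1}.$$

Integrating with respect to $a$ gives $I(a) = \log{\left(\frac{16 \left(a + 1\right)^{4}}{81} \right)} + C$.

At $a = \frac{1}{2}$ the integrand is identically $0$, so $I(\frac{1}{2}) = 0$. The closed form gives $0$, hence $C = 0$.

Setting $a = \frac{2}{5}$:
$$I = \log{\left(\frac{38416}{50625} \right)}.$$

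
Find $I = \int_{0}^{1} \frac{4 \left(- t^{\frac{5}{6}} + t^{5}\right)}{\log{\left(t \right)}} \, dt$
$\log{\left(\frac{1679616}{14641} \right)}$

Replace the exponent $5$ by a parameter $a$: let $I(a) = \int_{0}^{1} \frac{4 \left(- t^{\frac{5}{6}} + t^{a}\right)}{\log{\left(t \right)}} \, dt$.

Since $\dfrac{\partial}{\partial a}\,t^{a} = t^{a} \ln t$, the $\ln t$ in the denominator cancels and
$$\frac{dI}{da} = \int_{0}^{1} 4 t^{a} \, dt = 4 \left[\frac{t^{a+1}}{a+1}\right]_0^1 = \frac{4}{a + 1}.$$

Integrating with respect to $a$ gives $I(a) = \log{\left(\frac{1296 \left(a + 1\right)^{4}}{14641} \right)} + C$.

At $a = \frac{5}{6}$ the integrand is identically $0$, so $I(\frac{5}{6}) = 0$. The closed form gives $0$, hence $C = 0$.

Setting $a = 5$:
$$I = \log{\left(\frac{1679616}{14641} \right)}.$$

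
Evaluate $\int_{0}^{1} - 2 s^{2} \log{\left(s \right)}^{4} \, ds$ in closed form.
$- \frac{16}{81}$

Start from the elementary integral
$$J(a) = \int_{0}^{1} - 2 s^{a} \, ds = - \frac{2}{a + 1}.$$

Differentiating under the integral sign brings down a factor of $\ln s$:
$$\frac{dJ}{da} = \int_{0}^{1} - 2 s^{a} \log{\left(s \right)} \, ds = \frac{2}{\left(a + 1\right)^{2}}.$$

Repeating $4$ times in total — each differentiation brings down another $\ln s$ — gives
$$\frac{d^{4}J}{da^{4}} = \int_{0}^{1} - 2 s^{a} \log{\left(s \right)}^{4} \, ds = - \frac{48}{\left(a + 1\right)^{5}},$$
and the integrand here is exactly the target integrand, so $I = - \frac{48}{\left(a + 1\right)^{5}}$.

Setting $a = 2$:
$$I = - \frac{16}{81}.$$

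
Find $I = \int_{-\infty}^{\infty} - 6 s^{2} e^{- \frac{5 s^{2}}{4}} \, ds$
$- \frac{24 \sqrt{5} \sqrt{\pi}}{25}$

Consider the simpler parametrised integral
$$J(a) = \int_{-\infty}^{\infty} - 6 e^{- a s^{2}} \, ds = - \frac{6 \sqrt{\pi}}{\sqrt{a}}.$$

Differentiating under the integral sign brings down a factor of $(-s^2)$:
$$\frac{dJ}{da} = \int_{-\infty}^{\infty} 6 s^{2} e^{- a s^{2}} \, ds = \frac{3 \sqrt{\pi}}{a^{\frac{3}{2}}}.$$

The integral on the left is $-I$, so $I = - \frac{3 \sqrt{\pi}}{a^{\frac{3}{2}}}$.

Setting $a = \frac{5}{4}$:
$$I = - \frac{24 \sqrt{5} \sqrt{\pi}}{25}.$$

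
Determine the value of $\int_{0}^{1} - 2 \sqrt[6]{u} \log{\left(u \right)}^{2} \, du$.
$- \frac{864}{343}$

Consider the simpler parametrised integral
$$J(a) = \int_{0}^{1} - 2 u^{a} \, du = - \frac{2}{a + 1}.$$

Differentiating under the integral sign brings down a factor of $\ln u$:
$$\frac{dJ}{da} = \int_{0}^{1} - 2 u^{a} \log{\left(u \right)} \, du = \frac{2}{\left(a + 1\right)^{2}}.$$

Repeating twice in total — each differentiation brings down another $\ln u$ — gives
$$\frac{d^{2}J}{da^{2}} = \int_{0}^{1} - 2 u^{a} \log{\left(u \right)}^{2} \, du = - \frac{4}{\left(a + 1\right)^{3}},$$
and the integrand here is exactly the target integrand, so $I = - \frac{4}{\left(a + 1\right)^{3}}$.

Setting $a = \frac{1}{6}$:
$$I = - \frac{864}{343}.$$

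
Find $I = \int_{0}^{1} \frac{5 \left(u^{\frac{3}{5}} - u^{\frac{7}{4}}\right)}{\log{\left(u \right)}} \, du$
$- \log{\left(\frac{503284375}{33554432} \right)}$

Consider the one-parameter family: let $I(a) = \int_{0}^{1} \frac{5 \left(u^{\frac{3}{5}} - u^{a}\right)}{\log{\left(u \right)}} \, du$.

Since $\dfrac{\partial}{\partial a}\,u^{a} = u^{a} \ln u$, the $\ln u$ in the denominator cancels and
$$\frac{dI}{da} = \int_{0}^{1} -5 u^{a} \, du = -5 \left[\frac{u^{a+1}}{a+1}\right]_0^1 = - \frac{5}{a + 1}.$$

Integrating with respect to $a$ gives $I(a) = - \log{\left(\frac{3125 \left(a + 1\right)^{5}}{32768} \right)} + C$.

At $a = \frac{3}{5}$ the integrand is identically $0$, so $I(\frac{3}{5}) = 0$. The closed form gives $0$, hence $C = 0$.

Setting $a = \frac{7}{4}$:
$$I = - \log{\left(\frac{503284375}{33554432} \right)}.$$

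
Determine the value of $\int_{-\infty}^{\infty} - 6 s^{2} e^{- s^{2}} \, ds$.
$- 3 \sqrt{\pi}$

Begin with the known integral
$$J(a) = \int_{-\infty}^{\infty} - 6 e^{- a s^{2}} \, ds = - \frac{6 \sqrt{\pi}}{\sqrt{a}}.$$

Differentiating under the integral sign brings down a factor of $(-s^2)$:
$$\frac{dJ}{da} = \int_{-\infty}^{\infty} 6 s^{2} e^{- a s^{2}} \, ds = \frac{3 \sqrt{\pi}}{a^{\frac{3}{2}}}.$$

The integral on the left is $-I$, so $I = - \frac{3 \sqrt{\pi}}{a^{\frac{3}{2}}}$.

Setting $a = 1$:
$$I = - 3 \sqrt{\pi}.$$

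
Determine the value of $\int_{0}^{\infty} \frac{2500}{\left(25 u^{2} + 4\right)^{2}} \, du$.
$\frac{125 \pi}{8}$

Recall the elementary integral
$$J(a) = \int_{0}^{\infty} \frac{4}{a^{2} + u^{2}} \, du = \frac{2 \pi}{a}.$$

Differentiating under the integral sign with respect to $a$,
$$\frac{dJ}{da} = \int_{0}^{\infty} - \frac{8 a}{\left(a^{2} + u^{2}\right)^{2}} \, du = - \frac{2 \pi}{a^{2}},$$
so $\int_{0}^{\infty} \frac{4}{\left(a^{2} + u^{2}\right)^{2}} \, du = \frac{\pi}{a^{3}}$.

Setting $a = \frac{2}{5}$:
$$I = \frac{125 \pi}{8}.$$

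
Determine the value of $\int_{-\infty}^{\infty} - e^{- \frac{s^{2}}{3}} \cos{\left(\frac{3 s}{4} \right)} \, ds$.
$- \frac{\sqrt{3} \sqrt{\pi}}{e^{\frac{27}{64}}}$

Treat the cosine frequency as a parameter and define $I(b) = \int_{-\infty}^{\infty} - e^{- \frac{s^{2}}{3}} \cos{\left(b s \right)} \, ds$.

Differentiating under the integral sign,
$$I'(b) = \int_{-\infty}^{\infty} s e^{- \frac{s^{2}}{3}} \sin{\left(b s \right)} \, ds.$$

Integrate $\int_{-\infty}^{\infty} s \sin(b s)\, e^{- \frac{s^{2}}{3}}\, ds$ by parts with $u = \sin(b s)$ and $dv = s\, e^{- \frac{s^{2}}{3}}\, ds$, giving $v = - \frac{3 e^{- \frac{s^{2}}{3}}}{2}$. The boundary term vanishes and
$$\int_{-\infty}^{\infty} s \sin(b s)\, e^{- \frac{s^{2}}{3}}\, ds = \frac{3 b}{2} \int_{-\infty}^{\infty} \cos(b s)\, e^{- \frac{s^{2}}{3}}\, ds,$$
so $I'(b) = - \frac{3 b}{2}\, I(b)$.

This is a separable first-order ODE; solving with the initial condition $I(0) = \int_{-\infty}^{\infty} - e^{- \frac{s^{2}}{3}}\,ds = - \sqrt{3} \sqrt{\pi}$ gives
$$I(b) = - \sqrt{3} \sqrt{\pi} e^{- \frac{3 b^{2}}{4}}.$$

Setting $b = \frac{3}{4}$:
$$I = - \frac{\sqrt{3} \sqrt{\pi}}{e^{\frac{27}{64}}}.$$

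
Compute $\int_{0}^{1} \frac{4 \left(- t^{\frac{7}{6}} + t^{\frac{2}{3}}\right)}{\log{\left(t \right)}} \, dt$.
$\log{\left(\frac{10000}{28561} \right)}$

Consider the one-parameter family: let $I(a) = \int_{0}^{1} \frac{4 \left(- t^{\frac{7}{6}} + t^{a}\right)}{\log{\left(t \right)}} \, dt$.

Since $\dfrac{\partial}{\partial a}\,t^{a} = t^{a} \ln t$, the $\ln t$ in the denominator cancels and
$$\frac{dI}{da} = \int_{0}^{1} 4 t^{a} \, dt = 4 \left[\frac{t^{a+1}}{a+1}\right]_0^1 = \frac{4}{a + 1}.$$

Integrating with respect to $a$ gives $I(a) = \log{\left(\frac{1296 \left(a + 1\right)^{4}}{28561} \right)} + C$.

At $a = \frac{7}{6}$ the integrand is identically $0$, so $I(\frac{7}{6}) = 0$. The closed form gives $0$, hence $C = 0$.

Setting $a = \frac{2}{3}$:
$$I = \log{\left(\frac{10000}{28561} \right)}.$$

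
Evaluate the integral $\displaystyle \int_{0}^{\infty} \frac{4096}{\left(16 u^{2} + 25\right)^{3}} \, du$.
$\frac{192 \pi}{3125}$

Start from the standard arctangent integral
$$J(a) = \int_{0}^{\infty} \frac{1}{a^{2} + u^{2}} \, du = \frac{\pi}{2 a}.$$

Differentiating under the integral sign with respect to $a$,
$$\frac{dJ}{da} = \int_{0}^{\infty} - \frac{2 a}{\left(a^{2} + u^{2}\right)^{2}} \, du = - \frac{\pi}{2 a^{2}},$$
so $\int_{0}^{\infty} \frac{1}{\left(a^{2} + u^{2}\right)^{2}} \, du = \frac{\pi}{4 a^{3}}$.

Repeating — each differentiation of $1/(u^2+a^2)^j$ produces $-2ja/(u^2+a^2)^{j+1}$ — and dividing through by $-2ja$ at each step yields, after $2$ differentiations in total,
$$\int_{0}^{\infty} \frac{1}{\left(a^{2} + u^{2}\right)^{3}} \, du = \frac{3 \pi}{16 a^{5}}.$$

Setting $a = \frac{5}{4}$:
$$I = \frac{192 \pi}{3125}.$$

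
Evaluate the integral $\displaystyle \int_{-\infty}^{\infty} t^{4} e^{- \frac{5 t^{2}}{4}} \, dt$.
$\frac{24 \sqrt{5} \sqrt{\pi}}{125}$

Consider the simpler parametrised integral
$$J(a) = \int_{-\infty}^{\infty} e^{- a t^{2}} \, dt = \frac{\sqrt{\pi}}{\sqrt{a}}.$$

Differentiating under the integral sign brings down a factor of $(-t^2)$:
$$\frac{dJ}{da} = \int_{-\infty}^{\infty} - t^{2} e^{- a t^{2}} \, dt = - \frac{\sqrt{\pi}}{2 a^{\frac{3}{2}}}.$$

Repeating twice in total — each differentiation brings down another $(-t^2)$ — gives
$$\frac{d^{2}J}{da^{2}} = \int_{-\infty}^{\infty} t^{4} e^{- a t^{2}} \, dt = \frac{3 \sqrt{\pi}}{4 a^{\frac{5}{2}}},$$
and the integrand here is exactly the target integrand, so $I = \frac{3 \sqrt{\pi}}{4 a^{\frac{5}{2}}}$.

Setting $a = \frac{5}{4}$:
$$I = \frac{24 \sqrt{5} \sqrt{\pi}}{125}.$$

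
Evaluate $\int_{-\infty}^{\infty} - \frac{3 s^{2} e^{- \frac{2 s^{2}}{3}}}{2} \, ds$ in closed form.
$- \frac{9 \sqrt{6} \sqrt{\pi}}{16}$

Begin with the known integral
$$J(a) = \int_{-\infty}^{\infty} - \frac{3 e^{- a s^{2}}}{2} \, ds = - \frac{3 \sqrt{\pi}}{2 \sqrt{a}}.$$

Differentiating under the integral sign brings down a factor of $(-s^2)$:
$$\frac{dJ}{da} = \int_{-\infty}^{\infty} \frac{3 s^{2} e^{- a s^{2}}}{2} \, ds = \frac{3 \sqrt{\pi}}{4 a^{\frac{3}{2}}}.$$

The integral on the left is $-I$, so $I = - \frac{3 \sqrt{\pi}}{4 a^{\frac{3}{2}}}$.

Setting $a = \frac{2}{3}$:
$$I = - \frac{9 \sqrt{6} \sqrt{\pi}}{16}.$$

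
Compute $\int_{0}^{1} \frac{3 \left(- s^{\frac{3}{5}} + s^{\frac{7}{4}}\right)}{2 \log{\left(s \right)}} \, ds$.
$- \log{\left(\frac{128 \sqrt{110}}{3025} \right)}$

Replace the exponent $\frac{3}{5}$ by a parameter $a$: let $I(a) = \int_{0}^{1} \frac{3 \left(s^{\frac{7}{4}} - s^{a}\right)}{2 \log{\left(s \right)}} \, ds$.

Since $\dfrac{\partial}{\partial a}\,s^{a} = s^{a} \ln s$, the $\ln s$ in the denominator cancels and
$$\frac{dI}{da} = \int_{0}^{1} - \frac{3}{2} s^{a} \, ds = - \frac{3}{2} \left[\frac{s^{a+1}}{a+1}\right]_0^1 = - \frac{3}{2 a + 2}.$$

Integrating with respect to $a$ gives $I(a) = - \log{\left(\frac{8 \sqrt{11} \left(a + 1\right)^{\frac{3}{2}}}{121} \right)} + C$.

At $a = \frac{7}{4}$ the integrand is identically $0$, so $I(\frac{7}{4}) = 0$. The closed form gives $0$, hence $C = 0$.

Setting $a = \frac{3}{5}$:
$$I = - \log{\left(\frac{128 \sqrt{110}}{3025} \right)}.$$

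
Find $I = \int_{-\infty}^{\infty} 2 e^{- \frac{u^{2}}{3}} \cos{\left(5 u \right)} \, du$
$\frac{2 \sqrt{3} \sqrt{\pi}}{e^{\frac{75}{4}}}$

Let $b$ denote the cosine frequency and define $I(b) = \int_{-\infty}^{\infty} 2 e^{- \frac{u^{2}}{3}} \cos{\left(b u \right)} \, du$.

Differentiating under the integral sign,
$$I'(b) = \int_{-\infty}^{\infty} - 2 u e^{- \frac{u^{2}}{3}} \sin{\left(b u \right)} \, du.$$

Integrate $\int_{-\infty}^{\infty} u \sin(b u)\, e^{- \frac{u^{2}}{3}}\, du$ by parts with $w = \sin(b u)$ and $dv = u\, e^{- \frac{u^{2}}{3}}\, du$, giving $v = - \frac{3 e^{- \frac{u^{2}}{3}}}{2}$. The boundary term vanishes and
$$\int_{-\infty}^{\infty} u \sin(b u)\, e^{- \frac{u^{2}}{3}}\, du = \frac{3 b}{2} \int_{-\infty}^{\infty} \cos(b u)\, e^{- \frac{u^{2}}{3}}\, du,$$
so $I'(b) = - \frac{3 b}{2}\, I(b)$.

This is a separable first-order ODE; solving with the initial condition $I(0) = \int_{-\infty}^{\infty} 2 e^{- \frac{u^{2}}{3}}\,du = 2 \sqrt{3} \sqrt{\pi}$ gives
$$I(b) = 2 \sqrt{3} \sqrt{\pi} e^{- \frac{3 b^{2}}{4}}.$$

Setting $b = 5$:
$$I = \frac{2 \sqrt{3} \sqrt{\pi}}{e^{\frac{75}{4}}}.$$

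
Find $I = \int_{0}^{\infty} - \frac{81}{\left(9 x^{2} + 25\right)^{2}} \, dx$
$- \frac{27 \pi}{500}$

Recall the elementary integral
$$J(a) = \int_{0}^{\infty} - \frac{1}{a^{2} + x^{2}} \, dx = - \frac{\pi}{2 a}.$$

Differentiating under the integral sign with respect to $a$,
$$\frac{dJ}{da} = \int_{0}^{\infty} \frac{2 a}{\left(a^{2} + x^{2}\right)^{2}} \, dx = \frac{\pi}{2 a^{2}},$$
so $\int_{0}^{\infty} - \frac{1}{\left(a^{2} + x^{2}\right)^{2}} \, dx = - \frac{\pi}{4 a^{3}}$.

Setting $a = \frac{5}{3}$:
$$I = - \frac{27 \pi}{500}.$$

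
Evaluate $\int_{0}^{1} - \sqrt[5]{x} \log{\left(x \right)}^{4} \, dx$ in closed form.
$- \frac{3125}{324}$

Consider the simpler parametrised integral
$$J(a) = \int_{0}^{1} - x^{a} \, dx = - \frac{1}{a + 1}.$$

Differentiating under the integral sign brings down a factor of $\ln x$:
$$\frac{dJ}{da} = \int_{0}^{1} - x^{a} \log{\left(x \right)} \, dx = \frac{1}{\left(a + 1\right)^{2}}.$$

Repeating $4$ times in total — each differentiation brings down another $\ln x$ — gives
$$\frac{d^{4}J}{da^{4}} = \int_{0}^{1} - x^{a} \log{\left(x \right)}^{4} \, dx = - \frac{24}{\left(a + 1\right)^{5}},$$
and the integrand here is exactly the target integrand, so $I = - \frac{24}{\left(a + 1\right)^{5}}$.

Setting $a = \frac{1}{5}$:
$$I = - \frac{3125}{324}.$$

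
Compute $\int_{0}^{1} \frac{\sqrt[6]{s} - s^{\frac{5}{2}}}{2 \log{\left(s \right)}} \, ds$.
$- \frac{\log{\left(3 \right)}}{2}$

Consider the one-parameter family: let $I(a) = \int_{0}^{1} \frac{- s^{\frac{5}{2}} + s^{a}}{2 \log{\left(s \right)}} \, ds$.

Since $\dfrac{\partial}{\partial a}\,s^{a} = s^{a} \ln s$, the $\ln s$ in the denominator cancels and
$$\frac{dI}{da} = \int_{0}^{1} \frac{1}{2} s^{a} \, ds = \frac{1}{2} \left[\frac{s^{a+1}}{a+1}\right]_0^1 = \frac{1}{2 \left(a + 1\right)}.$$

Integrating with respect to $a$ gives $I(a) = \log{\left(\frac{\sqrt{14} \sqrt{a + 1}}{7} \right)} + C$.

At $a = \frac{5}{2}$ the integrand is identically $0$, so $I(\frac{5}{2}) = 0$. The closed form gives $0$, hence $C = 0$.

Setting $a = \frac{1}{6}$:
$$I = - \frac{\log{\left(3 \right)}}{2}.$$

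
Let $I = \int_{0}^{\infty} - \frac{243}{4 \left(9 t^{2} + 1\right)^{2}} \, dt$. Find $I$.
$- \frac{81 \pi}{16}$

Recall the elementary integral
$$J(a) = \int_{0}^{\infty} - \frac{3}{4 \left(a^{2} + t^{2}\right)} \, dt = - \frac{3 \pi}{8 a}.$$

Differentiating under the integral sign with respect to $a$,
$$\frac{dJ}{da} = \int_{0}^{\infty} \frac{3 a}{2 \left(a^{2} + t^{2}\right)^{2}} \, dt = \frac{3 \pi}{8 a^{2}},$$
so $\int_{0}^{\infty} - \frac{3}{4 \left(a^{2} + t^{2}\right)^{2}} \, dt = - \frac{3 \pi}{16 a^{3}}$.

Setting $a = \frac{1}{3}$:
$$I = - \frac{81 \pi}{16}.$$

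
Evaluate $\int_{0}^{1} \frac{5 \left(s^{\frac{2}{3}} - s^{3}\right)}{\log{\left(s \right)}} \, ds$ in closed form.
$- \log{\left(\frac{248832}{3125} \right)}$

Introduce a parameter $a$ in the exponent: let $I(a) = \int_{0}^{1} \frac{5 \left(s^{\frac{2}{3}} - s^{a}\right)}{\log{\left(s \right)}} \, ds$.

Since $\dfrac{\partial}{\partial a}\,s^{a} = s^{a} \ln s$, the $\ln s$ in the denominator cancels and
$$\frac{dI}{da} = \int_{0}^{1} -5 s^{a} \, ds = -5 \left[\frac{s^{a+1}}{a+1}\right]_0^1 = - \frac{5}{a + 1}.$$

Integrating with respect to $a$ gives $I(a) = - \log{\left(\frac{243 \left(a + 1\right)^{5}}{3125} \right)} + C$.

At $a = \frac{2}{3}$ the integrand is identically $0$, so $I(\frac{2}{3}) = 0$. The closed form gives $0$, hence $C = 0$.

Setting $a = 3$:
$$I = - \log{\left(\frac{248832}{3125} \right)}.$$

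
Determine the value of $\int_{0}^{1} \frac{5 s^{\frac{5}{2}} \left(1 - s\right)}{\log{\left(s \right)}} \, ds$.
$- \log{\left(\frac{59049}{16807} \right)}$

Replace the exponent $\frac{7}{2}$ by a parameter $a$: let $I(a) = \int_{0}^{1} \frac{5 \left(s^{\frac{5}{2}} - s^{a}\right)}{\log{\left(s \right)}} \, ds$.

Since $\dfrac{\partial}{\partial a}\,s^{a} = s^{a} \ln s$, the $\ln s$ in the denominator cancels and
$$\frac{dI}{da} = \int_{0}^{1} -5 s^{a} \, ds = -5 \left[\frac{s^{a+1}}{a+1}\right]_0^1 = - \frac{5}{a + 1}.$$

Integrating with respect to $a$ gives $I(a) = - \log{\left(\frac{32 \left(a + 1\right)^{5}}{16807} \right)} + C$.

At $a = \frac{5}{2}$ the integrand is identically $0$, so $I(\frac{5}{2}) = 0$. The closed form gives $0$, hence $C = 0$.

Setting $a = \frac{7}{2}$:
$$I = - \log{\left(\frac{59049}{16807} \right)}.$$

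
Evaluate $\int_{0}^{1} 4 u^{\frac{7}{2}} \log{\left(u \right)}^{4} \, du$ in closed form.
$\frac{1024}{19683}$

Consider the simpler parametrised integral
$$J(a) = \int_{0}^{1} 4 u^{a} \, du = \frac{4}{a + 1}.$$

Differentiating under the integral sign brings down a factor of $\ln u$:
$$\frac{dJ}{da} = \int_{0}^{1} 4 u^{a} \log{\left(u \right)} \, du = - \frac{4}{\left(a + 1\right)^{2}}.$$

Repeating $4$ times in total — each differentiation brings down another $\ln u$ — gives
$$\frac{d^{4}J}{da^{4}} = \int_{0}^{1} 4 u^{a} \log{\left(u \right)}^{4} \, du = \frac{96}{\left(a + 1\right)^{5}},$$
and the integrand here is exactly the target integrand, so $I = \frac{96}{\left(a + 1\right)^{5}}$.

Setting $a = \frac{7}{2}$:
$$I = \frac{1024}{19683}.$$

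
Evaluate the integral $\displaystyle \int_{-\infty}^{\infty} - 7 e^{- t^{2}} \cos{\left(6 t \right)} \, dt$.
$- \frac{7 \sqrt{\pi}}{e^{9}}$

Define $I(b) = \int_{-\infty}^{\infty} - 7 e^{- t^{2}} \cos{\left(b t \right)} \, dt$.

Differentiating under the integral sign,
$$I'(b) = \int_{-\infty}^{\infty} 7 t e^{- t^{2}} \sin{\left(b t \right)} \, dt.$$

Integrate $\int_{-\infty}^{\infty} t \sin(b t)\, e^{- t^{2}}\, dt$ by parts with $u = \sin(b t)$ and $dv = t\, e^{- t^{2}}\, dt$, giving $v = - \frac{e^{- t^{2}}}{2}$. The boundary term vanishes and
$$\int_{-\infty}^{\infty} t \sin(b t)\, e^{- t^{2}}\, dt = \frac{b}{2} \int_{-\infty}^{\infty} \cos(b t)\, e^{- t^{2}}\, dt,$$
so $I'(b) = - \frac{b}{2}\, I(b)$.

This is a separable first-order ODE; solving with the initial condition $I(0) = \int_{-\infty}^{\infty} - 7 e^{- t^{2}}\,dt = - 7 \sqrt{\pi}$ gives
$$I(b) = - 7 \sqrt{\pi} e^{- \frac{b^{2}}{4}}.$$

Setting $b = 6$:
$$I = - \frac{7 \sqrt{\pi}}{e^{9}}.$$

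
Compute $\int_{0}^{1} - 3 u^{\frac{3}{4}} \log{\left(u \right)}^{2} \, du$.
$- \frac{384}{343}$

Begin with the known integral
$$J(a) = \int_{0}^{1} - 3 u^{a} \, du = - \frac{3}{a + 1}.$$

Differentiating under the integral sign brings down a factor of $\ln u$:
$$\frac{dJ}{da} = \int_{0}^{1} - 3 u^{a} \log{\left(u \right)} \, du = \frac{3}{\left(a + 1\right)^{2}}.$$

Repeating twice in total — each differentiation brings down another $\ln u$ — gives
$$\frac{d^{2}J}{da^{2}} = \int_{0}^{1} - 3 u^{a} \log{\left(u \right)}^{2} \, du = - \frac{6}{\left(a + 1\right)^{3}},$$
and the integrand here is exactly the target integrand, so $I = - \frac{6}{\left(a + 1\right)^{3}}$.

Setting $a = \frac{3}{4}$:
$$I = - \frac{384}{343}.$$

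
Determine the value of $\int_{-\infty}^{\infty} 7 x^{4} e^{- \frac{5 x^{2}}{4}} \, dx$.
$\frac{168 \sqrt{5} \sqrt{\pi}}{125}$

Consider the simpler parametrised integral
$$J(a) = \int_{-\infty}^{\infty} 7 e^{- a x^{2}} \, dx = \frac{7 \sqrt{\pi}}{\sqrt{a}}.$$

Differentiating under the integral sign brings down a factor of $(-x^2)$:
$$\frac{dJ}{da} = \int_{-\infty}^{\infty} - 7 x^{2} e^{- a x^{2}} \, dx = - \frac{7 \sqrt{\pi}}{2 a^{\frac{3}{2}}}.$$

Repeating twice in total — each differentiation brings down another $(-x^2)$ — gives
$$\frac{d^{2}J}{da^{2}} = \int_{-\infty}^{\infty} 7 x^{4} e^{- a x^{2}} \, dx = \frac{21 \sqrt{\pi}}{4 a^{\frac{5}{2}}},$$
and the integrand here is exactly the target integrand, so $I = \frac{21 \sqrt{\pi}}{4 a^{\frac{5}{2}}}$.

Setting $a = \frac{5}{4}$:
$$I = \frac{168 \sqrt{5} \sqrt{\pi}}{125}.$$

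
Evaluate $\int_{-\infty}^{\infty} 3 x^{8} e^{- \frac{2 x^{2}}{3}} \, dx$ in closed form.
$\frac{25515 \sqrt{6} \sqrt{\pi}}{512}$

Start from the elementary integral
$$J(a) = \int_{-\infty}^{\infty} 3 e^{- a x^{2}} \, dx = \frac{3 \sqrt{\pi}}{\sqrt{a}}.$$

Differentiating under the integral sign brings down a factor of $(-x^2)$:
$$\frac{dJ}{da} = \int_{-\infty}^{\infty} - 3 x^{2} e^{- a x^{2}} \, dx = - \frac{3 \sqrt{\pi}}{2 a^{\frac{3}{2}}}.$$

Repeating $4$ times in total — each differentiation brings down another $(-x^2)$ — gives
$$\frac{d^{4}J}{da^{4}} = \int_{-\infty}^{\infty} 3 x^{8} e^{- a x^{2}} \, dx = \frac{315 \sqrt{\pi}}{16 a^{\frac{9}{2}}},$$
and the integrand here is exactly the target integrand, so $I = \frac{315 \sqrt{\pi}}{16 a^{\frac{9}{2}}}$.

Setting $a = \frac{2}{3}$:
$$I = \frac{25515 \sqrt{6} \sqrt{\pi}}{512}.$$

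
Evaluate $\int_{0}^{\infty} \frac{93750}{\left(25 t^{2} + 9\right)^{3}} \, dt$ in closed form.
$\frac{3125 \pi}{216}$

Recall the elementary integral
$$J(a) = \int_{0}^{\infty} \frac{6}{a^{2} + t^{2}} \, dt = \frac{3 \pi}{a}.$$

Differentiating under the integral sign with respect to $a$,
$$\frac{dJ}{da} = \int_{0}^{\infty} - \frac{12 a}{\left(a^{2} + t^{2}\right)^{2}} \, dt = - \frac{3 \pi}{a^{2}},$$
so $\int_{0}^{\infty} \frac{6}{\left(a^{2} + t^{2}\right)^{2}} \, dt = \frac{3 \pi}{2 a^{3}}$.

Repeating — each differentiation of $1/(t^2+a^2)^j$ produces $-2ja/(t^2+a^2)^{j+1}$ — and dividing through by $-2ja$ at each step yields, after $2$ differentiations in total,
$$\int_{0}^{\infty} \frac{6}{\left(a^{2} + t^{2}\right)^{3}} \, dt = \frac{9 \pi}{8 a^{5}}.$$

Setting $a = \frac{3}{5}$:
$$I = \frac{3125 \pi}{216}.$$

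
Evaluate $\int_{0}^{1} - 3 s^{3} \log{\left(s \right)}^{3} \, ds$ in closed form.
$\frac{9}{128}$

Begin with the known integral
$$J(a) = \int_{0}^{1} - 3 s^{a} \, ds = - \frac{3}{a + 1}.$$

Differentiating under the integral sign brings down a factor of $\ln s$:
$$\frac{dJ}{da} = \int_{0}^{1} - 3 s^{a} \log{\left(s \right)} \, ds = \frac{3}{\left(a + 1\right)^{2}}.$$

Repeating $3$ times in total — each differentiation brings down another $\ln s$ — gives
$$\frac{d^{3}J}{da^{3}} = \int_{0}^{1} - 3 s^{a} \log{\left(s \right)}^{3} \, ds = \frac{18}{\left(a + 1\right)^{4}},$$
and the integrand here is exactly the target integrand, so $I = \frac{18}{\left(a + 1\right)^{4}}$.

Setting $a = 3$:
$$I = \frac{9}{128}.$$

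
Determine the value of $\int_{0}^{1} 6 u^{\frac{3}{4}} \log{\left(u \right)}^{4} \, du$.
$\frac{147456}{16807}$

Start from the elementary integral
$$J(a) = \int_{0}^{1} 6 u^{a} \, du = \frac{6}{a + 1}.$$

Differentiating under the integral sign brings down a factor of $\ln u$:
$$\frac{dJ}{da} = \int_{0}^{1} 6 u^{a} \log{\left(u \right)} \, du = - \frac{6}{\left(a + 1\right)^{2}}.$$

Repeating $4$ times in total — each differentiation brings down another $\ln u$ — gives
$$\frac{d^{4}J}{da^{4}} = \int_{0}^{1} 6 u^{a} \log{\left(u \right)}^{4} \, du = \frac{144}{\left(a + 1\right)^{5}},$$
and the integrand here is exactly the target integrand, so $I = \frac{144}{\left(a + 1\right)^{5}}$.

Setting $a = \frac{3}{4}$:
$$I = \frac{147456}{16807}.$$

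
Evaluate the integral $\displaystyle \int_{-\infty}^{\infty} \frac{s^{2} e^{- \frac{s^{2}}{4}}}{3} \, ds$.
$\frac{4 \sqrt{\pi}}{3}$

Start from the elementary integral
$$J(a) = \int_{-\infty}^{\infty} \frac{e^{- a s^{2}}}{3} \, ds = \frac{\sqrt{\pi}}{3 \sqrt{a}}.$$

Differentiating under the integral sign brings down a factor of $(-s^2)$:
$$\frac{dJ}{da} = \int_{-\infty}^{\infty} - \frac{s^{2} e^{- a s^{2}}}{3} \, ds = - \frac{\sqrt{\pi}}{6 a^{\frac{3}{2}}}.$$

The integral on the left is $-I$, so $I = \frac{\sqrt{\pi}}{6 a^{\frac{3}{2}}}$.

Setting $a = \frac{1}{4}$:
$$I = \frac{4 \sqrt{\pi}}{3}.$$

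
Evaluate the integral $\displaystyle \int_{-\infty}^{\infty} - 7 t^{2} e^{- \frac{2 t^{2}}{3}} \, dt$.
$- \frac{21 \sqrt{6} \sqrt{\pi}}{8}$

Start from the elementary integral
$$J(a) = \int_{-\infty}^{\infty} - 7 e^{- a t^{2}} \, dt = - \frac{7 \sqrt{\pi}}{\sqrt{a}}.$$

Differentiating under the integral sign brings down a factor of $(-t^2)$:
$$\frac{dJ}{da} = \int_{-\infty}^{\infty} 7 t^{2} e^{- a t^{2}} \, dt = \frac{7 \sqrt{\pi}}{2 a^{\frac{3}{2}}}.$$

The integral on the left is $-I$, so $I = - \frac{7 \sqrt{\pi}}{2 a^{\frac{3}{2}}}$.

Setting $a = \frac{2}{3}$:
$$I = - \frac{21 \sqrt{6} \sqrt{\pi}}{8}.$$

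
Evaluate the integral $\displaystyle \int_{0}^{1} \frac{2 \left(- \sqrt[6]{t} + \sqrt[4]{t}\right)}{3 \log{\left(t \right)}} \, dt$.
$- \log{\left(14 \right)} + \frac{\log{\left(3150 \right)}}{3}$

Replace the exponent $\frac{1}{4}$ by a parameter $a$: let $I(a) = \int_{0}^{1} \frac{2 \left(- \sqrt[6]{t} + t^{a}\right)}{3 \log{\left(t \right)}} \, dt$.

Since $\dfrac{\partial}{\partial a}\,t^{a} = t^{a} \ln t$, the $\ln t$ in the denominator cancels and
$$\frac{dI}{da} = \int_{0}^{1} \frac{2}{3} t^{a} \, dt = \frac{2}{3} \left[\frac{t^{a+1}}{a+1}\right]_0^1 = \frac{2}{3 \left(a + 1\right)}.$$

Integrating with respect to $a$ gives $I(a) = \log{\left(\frac{6^{\frac{2}{3}} \sqrt[3]{7} \left(a + 1\right)^{\frac{2}{3}}}{7} \right)} + C$.

At $a = \frac{1}{6}$ the integrand is identically $0$, so $I(\frac{1}{6}) = 0$. The closed form gives $0$, hence $C = 0$.

Setting $a = \frac{1}{4}$:
$$I = - \log{\left(14 \right)} + \frac{\log{\left(3150 \right)}}{3}.$$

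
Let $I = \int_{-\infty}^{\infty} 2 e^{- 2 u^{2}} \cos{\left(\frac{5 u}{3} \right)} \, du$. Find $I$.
$\frac{\sqrt{2} \sqrt{\pi}}{e^{\frac{25}{72}}}$

Let $b$ denote the cosine frequency and define $I(b) = \int_{-\infty}^{\infty} 2 e^{- 2 u^{2}} \cos{\left(b u \right)} \, du$.

Differentiating under the integral sign,
$$I'(b) = \int_{-\infty}^{\infty} - 2 u e^{- 2 u^{2}} \sin{\left(b u \right)} \, du.$$

Integrate $\int_{-\infty}^{\infty} u \sin(b u)\, e^{- 2 u^{2}}\, du$ by parts with $w = \sin(b u)$ and $dv = u\, e^{- 2 u^{2}}\, du$, giving $v = - \frac{e^{- 2 u^{2}}}{4}$. The boundary term vanishes and
$$\int_{-\infty}^{\infty} u \sin(b u)\, e^{- 2 u^{2}}\, du = \frac{b}{4} \int_{-\infty}^{\infty} \cos(b u)\, e^{- 2 u^{2}}\, du,$$
so $I'(b) = - \frac{b}{4}\, I(b)$.

This is a separable first-order ODE; solving with the initial condition $I(0) = \int_{-\infty}^{\infty} 2 e^{- 2 u^{2}}\,du = \sqrt{2} \sqrt{\pi}$ gives
$$I(b) = \sqrt{2} \sqrt{\pi} e^{- \frac{b^{2}}{8}}.$$

Setting $b = \frac{5}{3}$:
$$I = \frac{\sqrt{2} \sqrt{\pi}}{e^{\frac{25}{72}}}.$$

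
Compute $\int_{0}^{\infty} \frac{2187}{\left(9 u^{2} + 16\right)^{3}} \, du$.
$\frac{2187 \pi}{16384}$

Start from the standard arctangent integral
$$J(a) = \int_{0}^{\infty} \frac{3}{a^{2} + u^{2}} \, du = \frac{3 \pi}{2 a}.$$

Differentiating under the integral sign with respect to $a$,
$$\frac{dJ}{da} = \int_{0}^{\infty} - \frac{6 a}{\left(a^{2} + u^{2}\right)^{2}} \, du = - \frac{3 \pi}{2 a^{2}},$$
so $\int_{0}^{\infty} \frac{3}{\left(a^{2} + u^{2}\right)^{2}} \, du = \frac{3 \pi}{4 a^{3}}$.

Repeating — each differentiation of $1/(u^2+a^2)^j$ produces $-2ja/(u^2+a^2)^{j+1}$ — and dividing through by $-2ja$ at each step yields, after $2$ differentiations in total,
$$\int_{0}^{\infty} \frac{3}{\left(a^{2} + u^{2}\right)^{3}} \, du = \frac{9 \pi}{16 a^{5}}.$$

Setting $a = \frac{4}{3}$:
$$I = \frac{2187 \pi}{16384}.$$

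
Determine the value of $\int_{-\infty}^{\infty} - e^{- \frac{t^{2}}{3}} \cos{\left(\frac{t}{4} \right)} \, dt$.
$- \frac{\sqrt{3} \sqrt{\pi}}{e^{\frac{3}{64}}}$

Define $I(b) = \int_{-\infty}^{\infty} - e^{- \frac{t^{2}}{3}} \cos{\left(b t \right)} \, dt$.

Differentiating under the integral sign,
$$I'(b) = \int_{-\infty}^{\infty} t e^{- \frac{t^{2}}{3}} \sin{\left(b t \right)} \, dt.$$

Integrate $\int_{-\infty}^{\infty} t \sin(b t)\, e^{- \frac{t^{2}}{3}}\, dt$ by parts with $u = \sin(b t)$ and $dv = t\, e^{- \frac{t^{2}}{3}}\, dt$, giving $v = - \frac{3 e^{- \frac{t^{2}}{3}}}{2}$. The boundary term vanishes and
$$\int_{-\infty}^{\infty} t \sin(b t)\, e^{- \frac{t^{2}}{3}}\, dt = \frac{3 b}{2} \int_{-\infty}^{\infty} \cos(b t)\, e^{- \frac{t^{2}}{3}}\, dt,$$
so $I'(b) = - \frac{3 b}{2}\, I(b)$.

This is a separable first-order ODE; solving with the initial condition $I(0) = \int_{-\infty}^{\infty} - e^{- \frac{t^{2}}{3}}\,dt = - \sqrt{3} \sqrt{\pi}$ gives
$$I(b) = - \sqrt{3} \sqrt{\pi} e^{- \frac{3 b^{2}}{4}}.$$

Setting $b = \frac{1}{4}$:
$$I = - \frac{\sqrt{3} \sqrt{\pi}}{e^{\frac{3}{64}}}.$$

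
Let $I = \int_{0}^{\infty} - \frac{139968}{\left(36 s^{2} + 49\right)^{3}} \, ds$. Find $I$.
$- \frac{4374 \pi}{16807}$

Start from the standard arctangent integral
$$J(a) = \int_{0}^{\infty} - \frac{3}{a^{2} + s^{2}} \, ds = - \frac{3 \pi}{2 a}.$$

Differentiating under the integral sign with respect to $a$,
$$\frac{dJ}{da} = \int_{0}^{\infty} \frac{6 a}{\left(a^{2} + s^{2}\right)^{2}} \, ds = \frac{3 \pi}{2 a^{2}},$$
so $\int_{0}^{\infty} - \frac{3}{\left(a^{2} + s^{2}\right)^{2}} \, ds = - \frac{3 \pi}{4 a^{3}}$.

Repeating — each differentiation of $1/(s^2+a^2)^j$ produces $-2ja/(s^2+a^2)^{j+1}$ — and dividing through by $-2ja$ at each step yields, after $2$ differentiations in total,
$$\int_{0}^{\infty} - \frac{3}{\left(a^{2} + s^{2}\right)^{3}} \, ds = - \frac{9 \pi}{16 a^{5}}.$$

Setting $a = \frac{7}{6}$:
$$I = - \frac{4374 \pi}{16807}.$$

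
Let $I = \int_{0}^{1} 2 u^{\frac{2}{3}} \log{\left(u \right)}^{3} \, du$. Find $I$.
$- \frac{972}{625}$

Start from the elementary integral
$$J(a) = \int_{0}^{1} 2 u^{a} \, du = \frac{2}{a + 1}.$$

Differentiating under the integral sign brings down a factor of $\ln u$:
$$\frac{dJ}{da} = \int_{0}^{1} 2 u^{a} \log{\left(u \right)} \, du = - \frac{2}{\left(a + 1\right)^{2}}.$$

Repeating $3$ times in total — each differentiation brings down another $\ln u$ — gives
$$\frac{d^{3}J}{da^{3}} = \int_{0}^{1} 2 u^{a} \log{\left(u \right)}^{3} \, du = - \frac{12}{\left(a + 1\right)^{4}},$$
and the integrand here is exactly the target integrand, so $I = - \frac{12}{\left(a + 1\right)^{4}}$.

Setting $a = \frac{2}{3}$:
$$I = - \frac{972}{625}.$$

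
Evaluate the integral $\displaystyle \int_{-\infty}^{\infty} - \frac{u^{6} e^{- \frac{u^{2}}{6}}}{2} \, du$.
$- \frac{405 \sqrt{6} \sqrt{\pi}}{2}$

Begin with the known integral
$$J(a) = \int_{-\infty}^{\infty} - \frac{e^{- a u^{2}}}{2} \, du = - \frac{\sqrt{\pi}}{2 \sqrt{a}}.$$

Differentiating under the integral sign brings down a factor of $(-u^2)$:
$$\frac{dJ}{da} = \int_{-\infty}^{\infty} \frac{u^{2} e^{- a u^{2}}}{2} \, du = \frac{\sqrt{\pi}}{4 a^{\frac{3}{2}}}.$$

Repeating $3$ times in total — each differentiation brings down another $(-u^2)$ — gives
$$\frac{d^{3}J}{da^{3}} = \int_{-\infty}^{\infty} \frac{u^{6} e^{- a u^{2}}}{2} \, du = \frac{15 \sqrt{\pi}}{16 a^{\frac{7}{2}}},$$
and the integrand here is $(-1)^{3}$ times the target integrand, so $I = (-1)^{3}\,\frac{d^{3}J}{da^{3}} = - \frac{15 \sqrt{\pi}}{16 a^{\frac{7}{2}}}$.

Setting $a = \frac{1}{6}$:
$$I = - \frac{405 \sqrt{6} \sqrt{\pi}}{2}.$$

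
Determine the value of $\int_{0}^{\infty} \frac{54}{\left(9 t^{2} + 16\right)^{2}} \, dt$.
$\frac{9 \pi}{128}$

Start from the standard arctangent integral
$$J(a) = \int_{0}^{\infty} \frac{2}{3 \left(a^{2} + t^{2}\right)} \, dt = \frac{\pi}{3 a}.$$

Differentiating under the integral sign with respect to $a$,
$$\frac{dJ}{da} = \int_{0}^{\infty} - \frac{4 a}{3 \left(a^{2} + t^{2}\right)^{2}} \, dt = - \frac{\pi}{3 a^{2}},$$
so $\int_{0}^{\infty} \frac{2}{3 \left(a^{2} + t^{2}\right)^{2}} \, dt = \frac{\pi}{6 a^{3}}$.

Setting $a = \frac{4}{3}$:
$$I = \frac{9 \pi}{128}.$$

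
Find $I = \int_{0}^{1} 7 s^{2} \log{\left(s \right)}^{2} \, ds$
$\frac{14}{27}$

Start from the elementary integral
$$J(a) = \int_{0}^{1} 7 s^{a} \, ds = \frac{7}{a + 1}.$$

Differentiating under the integral sign brings down a factor of $\ln s$:
$$\frac{dJ}{da} = \int_{0}^{1} 7 s^{a} \log{\left(s \right)} \, ds = - \frac{7}{\left(a + 1\right)^{2}}.$$

Repeating twice in total — each differentiation brings down another $\ln s$ — gives
$$\frac{d^{2}J}{da^{2}} = \int_{0}^{1} 7 s^{a} \log{\left(s \right)}^{2} \, ds = \frac{14}{\left(a + 1\right)^{3}},$$
and the integrand here is exactly the target integrand, so $I = \frac{14}{\left(a + 1\right)^{3}}$.

Setting $a = 2$:
$$I = \frac{14}{27}.$$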